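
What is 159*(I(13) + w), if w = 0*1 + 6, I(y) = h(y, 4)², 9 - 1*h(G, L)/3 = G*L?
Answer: 2646873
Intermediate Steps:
h(G, L) = 27 - 3*G*L
I(y) = (27 - 12*y)² (I(y) = (27 - 3*y*4)² = (27 - 12*y)²)
w = 6 (w = 0 + 6 = 6)
159*(I(13) + w) = 159*(9*(-9 + 4*13)² + 6) = 159*(9*(-9 + 52)² + 6) = 159*(9*43² + 6) = 159*(9*1849 + 6) = 159*(16641 + 6) = 159*16647 = 2646873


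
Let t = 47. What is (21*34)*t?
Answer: 33558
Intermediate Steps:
(21*34)*t = (21*34)*47 = 714*47 = 33558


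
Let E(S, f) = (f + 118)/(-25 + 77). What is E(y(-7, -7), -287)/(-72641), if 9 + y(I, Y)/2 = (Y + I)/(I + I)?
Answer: 13/290564 ≈ 4.4741e-5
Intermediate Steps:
y(I, Y) = -18 + (I + Y)/I (y(I, Y) = -18 + 2*((Y + I)/(I + I)) = -18 + 2*((I + Y)/((2*I))) = -18 + 2*((I + Y)*(1/(2*I))) = -18 + 2*((I + Y)/(2*I)) = -18 + (I + Y)/I)
E(S, f) = 59/26 + f/52 (E(S, f) = (118 + f)/52 = (118 + f)*(1/52) = 59/26 + f/52)
E(y(-7, -7), -287)/(-72641) = (59/26 + (1/52)*(-287))/(-72641) = (59/26 - 287/52)*(-1/72641) = -13/4*(-1/72641) = 13/290564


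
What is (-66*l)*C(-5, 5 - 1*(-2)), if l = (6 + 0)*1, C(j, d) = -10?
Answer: 3960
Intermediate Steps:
l = 6 (l = 6*1 = 6)
(-66*l)*C(-5, 5 - 1*(-2)) = -66*6*(-10) = -396*(-10) = 3960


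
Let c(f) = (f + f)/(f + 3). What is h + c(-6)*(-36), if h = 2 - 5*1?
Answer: -147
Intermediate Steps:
c(f) = 2*f/(3 + f) (c(f) = (2*f)/(3 + f) = 2*f/(3 + f))
h = -3 (h = 2 - 5 = -3)
h + c(-6)*(-36) = -3 + (2*(-6)/(3 - 6))*(-36) = -3 + (2*(-6)/(-3))*(-36) = -3 + (2*(-6)*(-1/3))*(-36) = -3 + 4*(-36) = -3 - 144 = -147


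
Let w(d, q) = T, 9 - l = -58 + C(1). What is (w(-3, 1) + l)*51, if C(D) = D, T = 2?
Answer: 3468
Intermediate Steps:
l = 66 (l = 9 - (-58 + 1) = 9 - 1*(-57) = 9 + 57 = 66)
w(d, q) = 2
(w(-3, 1) + l)*51 = (2 + 66)*51 = 68*51 = 3468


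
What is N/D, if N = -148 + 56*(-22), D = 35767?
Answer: -1380/35767 ≈ -0.038583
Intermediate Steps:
N = -1380 (N = -148 - 1232 = -1380)
N/D = -1380/35767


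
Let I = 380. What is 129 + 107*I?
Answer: 40789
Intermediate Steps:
129 + 107*I = 129 + 107*380 = 129 + 40660 = 40789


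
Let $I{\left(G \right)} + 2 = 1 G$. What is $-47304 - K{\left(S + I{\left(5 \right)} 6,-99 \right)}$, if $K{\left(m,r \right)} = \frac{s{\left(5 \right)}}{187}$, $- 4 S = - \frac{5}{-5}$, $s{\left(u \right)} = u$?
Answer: $- \frac{8845853}{187} \approx -47304.0$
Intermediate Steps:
$I{\left(G \right)} = -2 + G$ ($I{\left(G \right)} = -2 + 1 G = -2 + G$)
$S = - \frac{1}{4}$ ($S = - \frac{\left(-5\right) \frac{1}{-5}}{4} = - \frac{\left(-5\right) \left(- \frac{1}{5}\right)}{4} = \left(- \frac{1}{4}\right) 1 = - \frac{1}{4} \approx -0.25$)
$K{\left(m,r \right)} = \frac{5}{187}$
$-47304 - K{\left(S + I{\left(5 \right)} 6,-99 \right)} = -47304 - \frac{5}{187} = - \frac{8845853}{187}$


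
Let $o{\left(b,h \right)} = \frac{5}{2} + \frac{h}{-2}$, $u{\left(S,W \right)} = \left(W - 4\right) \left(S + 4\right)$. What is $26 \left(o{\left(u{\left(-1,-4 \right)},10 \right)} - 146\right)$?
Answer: $-3861$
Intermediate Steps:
$u{\left(S,W \right)} = \left(-4 + W\right) \left(4 + S\right)$
$o{\left(b,h \right)} = \frac{5}{2} - \frac{h}{2}$ ($o{\left(b,h \right)} = 5 \cdot \frac{1}{2} + h \left(- \frac{1}{2}\right) = \frac{5}{2} - \frac{h}{2}$)
$26 \left(o{\left(u{\left(-1,-4 \right)},10 \right)} - 146\right) = 26 \left(\left(\frac{5}{2} - 5\right) - 146\right) = 26 \left(- \frac{5}{2} - 146\right) = 26 \left(- \frac{297}{2}\right) = -3861$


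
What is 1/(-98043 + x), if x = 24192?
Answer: -1/73851 ≈ -1.3541e-5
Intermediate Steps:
1/(-98043 + x) = 1/(-98043 + 24192) = 1/(-73851) = -1/73851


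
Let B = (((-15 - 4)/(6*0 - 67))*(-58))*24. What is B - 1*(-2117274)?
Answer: 141830910/67 ≈ 2.1169e+6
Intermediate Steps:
B = -26448/67 (B = (-19/(0 - 67)*(-58))*24 = (-19/(-67)*(-58))*24 = (-19*(-1/67)*(-58))*24 = ((19/67)*(-58))*24 = -1102/67*24 = -26448/67 ≈ -394.75)
B - 1*(-2117274) = -26448/67 - 1*(-2117274) = -26448/67 + 2117274 = 141830910/67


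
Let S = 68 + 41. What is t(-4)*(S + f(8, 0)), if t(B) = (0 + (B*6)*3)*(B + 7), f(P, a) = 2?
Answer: -23976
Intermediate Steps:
S = 109
t(B) = 18*B*(7 + B) (t(B) = (0 + (6*B)*3)*(7 + B) = (0 + 18*B)*(7 + B) = (18*B)*(7 + B) = 18*B*(7 + B))
t(-4)*(S + f(8, 0)) = (18*(-4)*(7 - 4))*(109 + 2) = (18*(-4)*3)*111 = -216*111 = -23976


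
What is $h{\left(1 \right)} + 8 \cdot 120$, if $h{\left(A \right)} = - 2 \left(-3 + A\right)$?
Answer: $964$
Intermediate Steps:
$h{\left(A \right)} = 6 - 2 A$
$h{\left(1 \right)} + 8 \cdot 120 = \left(6 - 2\right) + 8 \cdot 120 = \left(6 - 2\right) + 960 = 4 + 960 = 964$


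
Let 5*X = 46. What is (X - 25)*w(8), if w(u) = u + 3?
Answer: -869/5 ≈ -173.80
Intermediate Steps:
w(u) = 3 + u
X = 46/5 (X = (⅕)*46 = 46/5 ≈ 9.2000)
(X - 25)*w(8) = (46/5 - 25)*(3 + 8) = -79/5*11 = -869/5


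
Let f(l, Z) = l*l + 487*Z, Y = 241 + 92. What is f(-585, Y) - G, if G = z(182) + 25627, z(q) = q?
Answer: 478587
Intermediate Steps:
Y = 333
f(l, Z) = l² + 487*Z
G = 25809 (G = 182 + 25627 = 25809)
f(-585, Y) - G = ((-585)² + 487*333) - 1*25809 = (342225 + 162171) - 25809 = 504396 - 25809 = 478587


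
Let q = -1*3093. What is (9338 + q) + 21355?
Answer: 27600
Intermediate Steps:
q = -3093
(9338 + q) + 21355 = (9338 - 3093) + 21355 = 6245 + 21355 = 27600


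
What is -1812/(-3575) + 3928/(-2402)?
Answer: -4845088/4293575 ≈ -1.1285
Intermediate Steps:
-1812/(-3575) + 3928/(-2402) = -1812*(-1/3575) + 3928*(-1/2402) = 1812/3575 - 1964/1201 = -4845088/4293575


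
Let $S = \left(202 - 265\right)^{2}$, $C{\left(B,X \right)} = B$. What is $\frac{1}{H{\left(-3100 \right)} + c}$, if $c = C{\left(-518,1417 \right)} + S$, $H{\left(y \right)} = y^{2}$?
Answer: $\frac{1}{9613451} \approx 1.0402 \cdot 10^{-7}$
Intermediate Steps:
$S = 3969$ ($S = \left(-63\right)^{2} = 3969$)
$c = 3451$ ($c = -518 + 3969 = 3451$)
$\frac{1}{H{\left(-3100 \right)} + c} = \frac{1}{\left(-3100\right)^{2} + 3451} = \frac{1}{9610000 + 3451} = \frac{1}{9613451}$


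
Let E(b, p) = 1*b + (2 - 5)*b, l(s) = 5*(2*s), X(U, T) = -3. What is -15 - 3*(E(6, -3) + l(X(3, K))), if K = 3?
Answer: 111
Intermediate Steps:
l(s) = 10*s
E(b, p) = -2*b (E(b, p) = b - 3*b = -2*b)
-15 - 3*(E(6, -3) + l(X(3, K))) = -15 - 3*(-2*6 + 10*(-3)) = -15 - 3*(-12 - 30) = -15 - 3*(-42) = -15 + 126 = 111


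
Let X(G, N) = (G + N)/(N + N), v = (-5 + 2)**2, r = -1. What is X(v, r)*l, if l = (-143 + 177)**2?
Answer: -4624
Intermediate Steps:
l = 1156 (l = 34**2 = 1156)
v = 9 (v = (-3)**2 = 9)
X(G, N) = (G + N)/(2*N) (X(G, N) = (G + N)/((2*N)) = (G + N)*(1/(2*N)) = (G + N)/(2*N))
X(v, r)*l = ((1/2)*(9 - 1)/(-1))*1156 = ((1/2)*(-1)*8)*1156 = -4*1156 = -4624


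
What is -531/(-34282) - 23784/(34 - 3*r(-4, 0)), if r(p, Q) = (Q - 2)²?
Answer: -407675703/377102 ≈ -1081.1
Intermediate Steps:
r(p, Q) = (-2 + Q)²
-531/(-34282) - 23784/(34 - 3*r(-4, 0)) = -531/(-34282) - 23784/(34 - 3*(-2 + 0)²) = -531*(-1/34282) - 23784/(34 - 3*(-2)²) = 531/34282 - 23784/(34 - 3*4) = 531/34282 - 23784/(34 - 12) = 531/34282 - 23784/22 = 531/34282 - 23784*1/22 = 531/34282 - 11892/11 = -407675703/377102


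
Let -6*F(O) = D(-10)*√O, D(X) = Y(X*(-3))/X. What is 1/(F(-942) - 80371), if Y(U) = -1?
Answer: -48222600/3875698584757 + 10*I*√942/3875698584757 ≈ -1.2442e-5 + 7.9191e-11*I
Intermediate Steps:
D(X) = -1/X
F(O) = -√O/60 (F(O) = -(-1/(-10))*√O/6 = -(-1*(-⅒))*√O/6 = -√O/60)
1/(F(-942) - 80371) = 1/(-I*√942/60 - 80371) = 1/(-80371 - I*√942/60)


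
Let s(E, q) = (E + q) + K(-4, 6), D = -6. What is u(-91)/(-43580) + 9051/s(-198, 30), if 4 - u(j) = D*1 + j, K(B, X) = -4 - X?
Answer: -197230279/3878620 ≈ -50.851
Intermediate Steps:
s(E, q) = -10 + E + q (s(E, q) = (E + q) + (-4 - 1*6) = (E + q) + (-4 - 6) = (E + q) - 10 = -10 + E + q)
u(j) = 10 - j (u(j) = 4 - (-6*1 + j) = 4 - (-6 + j) = 4 + (6 - j) = 10 - j)
u(-91)/(-43580) + 9051/s(-198, 30) = (10 - 1*(-91))/(-43580) + 9051/(-10 - 198 + 30) = (10 + 91)*(-1/43580) + 9051/(-178) = 101*(-1/43580) + 9051*(-1/178) = -101/43580 - 9051/178 = -197230279/3878620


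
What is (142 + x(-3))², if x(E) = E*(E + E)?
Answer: 25600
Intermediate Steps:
x(E) = 2*E² (x(E) = E*(2*E) = 2*E²)
(142 + x(-3))² = (142 + 2*(-3)²)² = (142 + 2*9)² = (142 + 18)² = 160² = 25600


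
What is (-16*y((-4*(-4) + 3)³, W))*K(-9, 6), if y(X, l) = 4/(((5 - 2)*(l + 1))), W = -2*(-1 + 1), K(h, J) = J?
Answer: -128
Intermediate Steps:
W = 0 (W = -2*0 = 0)
y(X, l) = 4/(3 + 3*l) (y(X, l) = 4/((3*(1 + l))) = 4/(3 + 3*l))
(-16*y((-4*(-4) + 3)³, W))*K(-9, 6) = -64/(3*(1 + 0))*6 = -64/(3*1)*6 = -64/3*6 = -128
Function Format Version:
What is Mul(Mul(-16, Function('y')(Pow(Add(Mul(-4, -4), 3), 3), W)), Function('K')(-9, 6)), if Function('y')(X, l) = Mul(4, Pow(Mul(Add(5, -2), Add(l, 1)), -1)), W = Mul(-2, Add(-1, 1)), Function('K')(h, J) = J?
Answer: -128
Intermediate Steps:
W = 0 (W = Mul(-2, 0) = 0)
Function('y')(X, l) = Mul(4, Pow(Add(3, Mul(3, l)), -1)) (Function('y')(X, l) = Mul(4, Pow(Mul(3, Add(1, l)), -1)) = Mul(4, Pow(Add(3, Mul(3, l)), -1)))
Mul(Mul(-16, Function('y')(Pow(Add(Mul(-4, -4), 3), 3), W)), Function('K')(-9, 6)) = Mul(Mul(-16, Mul(Rational(4, 3), Pow(Add(1, 0), -1))), 6) = Mul(Mul(-16, Mul(Rational(4, 3), Pow(1, -1))), 6) = Mul(Mul(-16, Mul(Rational(4, 3), 1)), 6) = Mul(Mul(-16, Rational(4, 3)), 6) = Mul(Rational(-64, 3), 6) = -128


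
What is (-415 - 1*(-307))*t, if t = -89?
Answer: 9612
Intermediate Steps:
(-415 - 1*(-307))*t = (-415 - 1*(-307))*(-89) = (-415 + 307)*(-89) = -108*(-89) = 9612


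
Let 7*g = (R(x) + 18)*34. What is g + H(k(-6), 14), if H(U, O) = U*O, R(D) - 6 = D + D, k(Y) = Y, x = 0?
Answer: 228/7 ≈ 32.571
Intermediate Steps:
R(D) = 6 + 2*D (R(D) = 6 + (D + D) = 6 + 2*D)
H(U, O) = O*U
g = 816/7 (g = (((6 + 2*0) + 18)*34)/7 = (((6 + 0) + 18)*34)/7 = ((6 + 18)*34)/7 = (24*34)/7 = (⅐)*816 = 816/7 ≈ 116.57)
g + H(k(-6), 14) = 816/7 + 14*(-6) = 816/7 - 84 = 228/7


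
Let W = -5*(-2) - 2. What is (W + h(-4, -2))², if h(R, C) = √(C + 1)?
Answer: (8 + I)² ≈ 63.0 + 16.0*I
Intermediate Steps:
h(R, C) = √(1 + C)
W = 8 (W = 10 - 2 = 8)
(W + h(-4, -2))² = (8 + √(1 - 2))² = (8 + √(-1))² = (8 + I)²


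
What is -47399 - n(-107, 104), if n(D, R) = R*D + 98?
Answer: -36369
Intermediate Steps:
n(D, R) = 98 + D*R (n(D, R) = D*R + 98 = 98 + D*R)
-47399 - n(-107, 104) = -47399 - (98 - 107*104) = -47399 - (98 - 11128) = -47399 - 1*(-11030) = -47399 + 11030 = -36369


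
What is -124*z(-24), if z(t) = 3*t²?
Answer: -214272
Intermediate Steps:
-124*z(-24) = -372*(-24)² = -372*576 = -124*1728 = -214272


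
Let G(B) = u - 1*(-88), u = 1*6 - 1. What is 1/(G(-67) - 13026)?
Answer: -1/12933 ≈ -7.7322e-5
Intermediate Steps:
u = 5 (u = 6 - 1 = 5)
G(B) = 93 (G(B) = 5 - 1*(-88) = 5 + 88 = 93)
1/(G(-67) - 13026) = 1/(93 - 13026) = 1/(-12933) = -1/12933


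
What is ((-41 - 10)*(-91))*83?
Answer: 385203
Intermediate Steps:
((-41 - 10)*(-91))*83 = -51*(-91)*83 = 4641*83 = 385203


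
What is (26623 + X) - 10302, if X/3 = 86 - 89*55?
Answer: 1894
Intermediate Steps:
X = -14427 (X = 3*(86 - 89*55) = 3*(86 - 4895) = 3*(-4809) = -14427)
(26623 + X) - 10302 = (26623 - 14427) - 10302 = 12196 - 10302 = 1894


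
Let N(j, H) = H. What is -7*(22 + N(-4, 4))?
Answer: -182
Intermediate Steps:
-7*(22 + N(-4, 4)) = -7*(22 + 4) = -7*26 = -182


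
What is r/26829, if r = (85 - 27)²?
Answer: 3364/26829 ≈ 0.12539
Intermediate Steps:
r = 3364 (r = 58² = 3364)
r/26829 = 3364/26829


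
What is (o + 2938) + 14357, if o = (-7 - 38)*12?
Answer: 16755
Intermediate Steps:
o = -540 (o = -45*12 = -540)
(o + 2938) + 14357 = (-540 + 2938) + 14357 = 2398 + 14357 = 16755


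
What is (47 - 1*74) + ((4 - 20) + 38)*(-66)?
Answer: -1479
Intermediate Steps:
(47 - 1*74) + ((4 - 20) + 38)*(-66) = (47 - 74) + (-16 + 38)*(-66) = -27 + 22*(-66) = -27 - 1452 = -1479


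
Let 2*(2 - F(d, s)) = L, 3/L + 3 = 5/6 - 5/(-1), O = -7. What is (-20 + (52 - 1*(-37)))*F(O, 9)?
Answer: 1725/17 ≈ 101.47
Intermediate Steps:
L = 18/17 (L = 3/(-3 + (5/6 - 5/(-1))) = 3/(-3 + (5*(⅙) - 5*(-1))) = 3/(-3 + (⅚ + 5)) = 3/(-3 + 35/6) = 3/(17/6) = 3*(6/17) = 18/17 ≈ 1.0588)
F(d, s) = 25/17 (F(d, s) = 2 - ½*18/17 = 2 - 9/17 = 25/17)
(-20 + (52 - 1*(-37)))*F(O, 9) = (-20 + (52 - 1*(-37)))*(25/17) = (-20 + (52 + 37))*(25/17) = (-20 + 89)*(25/17) = 69*(25/17) = 1725/17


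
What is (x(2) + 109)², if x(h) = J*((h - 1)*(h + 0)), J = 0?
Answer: 11881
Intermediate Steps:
x(h) = 0 (x(h) = 0*((h - 1)*(h + 0)) = 0*((-1 + h)*h) = 0*(h*(-1 + h)) = 0)
(x(2) + 109)² = (0 + 109)² = 109² = 11881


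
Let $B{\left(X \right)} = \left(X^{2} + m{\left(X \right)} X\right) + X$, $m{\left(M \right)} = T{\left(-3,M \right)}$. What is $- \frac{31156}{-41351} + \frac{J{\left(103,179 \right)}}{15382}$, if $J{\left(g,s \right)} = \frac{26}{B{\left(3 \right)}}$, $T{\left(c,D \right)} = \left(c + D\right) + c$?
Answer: $\frac{719399951}{954091623} \approx 0.75402$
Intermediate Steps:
$T{\left(c,D \right)} = D + 2 c$ ($T{\left(c,D \right)} = \left(D + c\right) + c = D + 2 c$)
$m{\left(M \right)} = -6 + M$ ($m{\left(M \right)} = M + 2 \left(-3\right) = M - 6 = -6 + M$)
$B{\left(X \right)} = X + X^{2} + X \left(-6 + X\right)$ ($B{\left(X \right)} = \left(X^{2} + \left(-6 + X\right) X\right) + X = \left(X^{2} + X \left(-6 + X\right)\right) + X = X + X^{2} + X \left(-6 + X\right)$)
$J{\left(g,s \right)} = \frac{26}{3}$ ($J{\left(g,s \right)} = \frac{26}{3 \left(-5 + 2 \cdot 3\right)} = \frac{26}{3 \left(-5 + 6\right)} = \frac{26}{3 \cdot 1} = \frac{26}{3}$)
$- \frac{31156}{-41351} + \frac{J{\left(103,179 \right)}}{15382} = - \frac{31156}{-41351} + \frac{26}{3 \cdot 15382} = \left(-31156\right) \left(- \frac{1}{41351}\right) + \frac{26}{3} \cdot \frac{1}{15382} = \frac{31156}{41351} + \frac{13}{23073} = \frac{719399951}{954091623}$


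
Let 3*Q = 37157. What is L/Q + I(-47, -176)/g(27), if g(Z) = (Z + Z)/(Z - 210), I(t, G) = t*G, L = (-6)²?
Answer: -9374561500/334413 ≈ -28033.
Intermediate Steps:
Q = 37157/3 (Q = (⅓)*37157 = 37157/3 ≈ 12386.)
L = 36
I(t, G) = G*t
g(Z) = 2*Z/(-210 + Z) (g(Z) = (2*Z)/(-210 + Z) = 2*Z/(-210 + Z))
L/Q + I(-47, -176)/g(27) = 36/(37157/3) + (-176*(-47))/((2*27/(-210 + 27))) = 36*(3/37157) + 8272/((2*27/(-183))) = 108/37157 + 8272/((2*27*(-1/183))) = 108/37157 + 8272/(-18/61) = 108/37157 + 8272*(-61/18) = 108/37157 - 252296/9 = -9374561500/334413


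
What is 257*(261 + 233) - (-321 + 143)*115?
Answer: 147428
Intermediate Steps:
257*(261 + 233) - (-321 + 143)*115 = 257*494 - (-178)*115 = 126958 - 1*(-20470) = 126958 + 20470 = 147428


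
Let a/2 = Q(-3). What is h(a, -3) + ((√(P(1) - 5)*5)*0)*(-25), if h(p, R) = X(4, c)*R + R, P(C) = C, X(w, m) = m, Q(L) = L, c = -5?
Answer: 12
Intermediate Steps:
a = -6 (a = 2*(-3) = -6)
h(p, R) = -4*R (h(p, R) = -5*R + R = -4*R)
h(a, -3) + ((√(P(1) - 5)*5)*0)*(-25) = -4*(-3) + ((√(1 - 5)*5)*0)*(-25) = 12 + ((√(-4)*5)*0)*(-25) = 12 + (((2*I)*5)*0)*(-25) = 12 + ((10*I)*0)*(-25) = 12 + 0*(-25) = 12 + 0 = 12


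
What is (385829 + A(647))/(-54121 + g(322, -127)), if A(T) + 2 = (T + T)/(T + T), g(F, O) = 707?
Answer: -192914/26707 ≈ -7.2234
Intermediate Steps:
A(T) = -1 (A(T) = -2 + (T + T)/(T + T) = -2 + (2*T)/((2*T)) = -2 + (2*T)*(1/(2*T)) = -2 + 1 = -1)
(385829 + A(647))/(-54121 + g(322, -127)) = (385829 - 1)/(-54121 + 707) = 385828/(-53414) = 385828*(-1/53414) = -192914/26707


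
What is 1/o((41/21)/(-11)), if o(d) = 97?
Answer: 1/97 ≈ 0.010309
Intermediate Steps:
1/o((41/21)/(-11)) = 1/97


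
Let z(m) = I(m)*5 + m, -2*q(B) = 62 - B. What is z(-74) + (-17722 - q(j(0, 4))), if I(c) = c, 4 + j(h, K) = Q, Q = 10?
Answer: -18138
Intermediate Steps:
j(h, K) = 6 (j(h, K) = -4 + 10 = 6)
q(B) = -31 + B/2 (q(B) = -(62 - B)/2 = -31 + B/2)
z(m) = 6*m (z(m) = m*5 + m = 5*m + m = 6*m)
z(-74) + (-17722 - q(j(0, 4))) = 6*(-74) + (-17722 - (-31 + (½)*6)) = -444 + (-17722 - (-31 + 3)) = -444 + (-17722 - 1*(-28)) = -444 + (-17722 + 28) = -444 - 17694 = -18138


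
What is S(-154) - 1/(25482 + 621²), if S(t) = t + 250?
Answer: 39467807/411123 ≈ 96.000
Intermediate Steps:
S(t) = 250 + t
S(-154) - 1/(25482 + 621²) = (250 - 154) - 1/(25482 + 621²) = 96 - 1/(25482 + 385641) = 96 - 1/411123 = 39467807/411123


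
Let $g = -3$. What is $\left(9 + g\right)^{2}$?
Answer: $36$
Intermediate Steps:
$\left(9 + g\right)^{2} = \left(9 - 3\right)^{2} = 6^{2} = 36$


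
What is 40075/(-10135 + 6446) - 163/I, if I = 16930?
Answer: -97010151/8922110 ≈ -10.873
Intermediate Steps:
40075/(-10135 + 6446) - 163/I = 40075/(-10135 + 6446) - 163/16930 = 40075/(-3689) - 163*1/16930 = 40075*(-1/3689) - 163/16930 = -5725/527 - 163/16930 = -97010151/8922110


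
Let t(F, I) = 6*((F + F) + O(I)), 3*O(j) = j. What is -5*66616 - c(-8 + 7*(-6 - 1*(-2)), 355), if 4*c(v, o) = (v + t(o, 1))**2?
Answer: -4797849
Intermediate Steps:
O(j) = j/3
t(F, I) = 2*I + 12*F (t(F, I) = 6*((F + F) + I/3) = 6*(2*F + I/3) = 2*I + 12*F)
c(v, o) = (2 + v + 12*o)**2/4 (c(v, o) = (v + (2*1 + 12*o))**2/4 = (v + (2 + 12*o))**2/4 = (2 + v + 12*o)**2/4)
-5*66616 - c(-8 + 7*(-6 - 1*(-2)), 355) = -5*66616 - (2 + (-8 + 7*(-6 - 1*(-2))) + 12*355)**2/4 = -333080 - (2 + (-8 + 7*(-6 + 2)) + 4260)**2/4 = -333080 - (2 + (-8 + 7*(-4)) + 4260)**2/4 = -333080 - (2 + (-8 - 28) + 4260)**2/4 = -333080 - (2 - 36 + 4260)**2/4 = -333080 - 4226**2/4 = -333080 - 17859076/4 = -333080 - 1*4464769 = -333080 - 4464769 = -4797849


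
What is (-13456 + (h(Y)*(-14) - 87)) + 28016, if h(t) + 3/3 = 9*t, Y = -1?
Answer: 14613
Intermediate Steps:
h(t) = -1 + 9*t
(-13456 + (h(Y)*(-14) - 87)) + 28016 = (-13456 + ((-1 + 9*(-1))*(-14) - 87)) + 28016 = (-13456 + ((-1 - 9)*(-14) - 87)) + 28016 = (-13456 + (-10*(-14) - 87)) + 28016 = (-13456 + (140 - 87)) + 28016 = (-13456 + 53) + 28016 = -13403 + 28016 = 14613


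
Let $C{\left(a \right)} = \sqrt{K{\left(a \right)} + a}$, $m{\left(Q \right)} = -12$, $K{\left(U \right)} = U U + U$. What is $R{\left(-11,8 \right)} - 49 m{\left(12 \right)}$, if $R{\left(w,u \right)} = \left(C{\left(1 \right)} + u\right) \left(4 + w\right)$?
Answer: $532 - 7 \sqrt{3} \approx 519.88$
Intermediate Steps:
$K{\left(U \right)} = U + U^{2}$ ($K{\left(U \right)} = U^{2} + U = U + U^{2}$)
$C{\left(a \right)} = \sqrt{a + a \left(1 + a\right)}$ ($C{\left(a \right)} = \sqrt{a \left(1 + a\right) + a} = \sqrt{a + a \left(1 + a\right)}$)
$R{\left(w,u \right)} = \left(4 + w\right) \left(u + \sqrt{3}\right)$ ($R{\left(w,u \right)} = \left(\sqrt{1 \left(2 + 1\right)} + u\right) \left(4 + w\right) = \left(\sqrt{1 \cdot 3} + u\right) \left(4 + w\right) = \left(\sqrt{3} + u\right) \left(4 + w\right) = \left(u + \sqrt{3}\right) \left(4 + w\right) = \left(4 + w\right) \left(u + \sqrt{3}\right)$)
$R{\left(-11,8 \right)} - 49 m{\left(12 \right)} = \left(4 \cdot 8 + 4 \sqrt{3} + 8 \left(-11\right) - 11 \sqrt{3}\right) - -588 = \left(32 + 4 \sqrt{3} - 88 - 11 \sqrt{3}\right) + 588 = \left(-56 - 7 \sqrt{3}\right) + 588 = 532 - 7 \sqrt{3}$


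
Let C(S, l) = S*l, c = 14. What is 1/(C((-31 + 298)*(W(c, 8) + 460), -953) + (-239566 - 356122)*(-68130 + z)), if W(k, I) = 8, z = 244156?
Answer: -1/104975658956 ≈ -9.5260e-12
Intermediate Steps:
1/(C((-31 + 298)*(W(c, 8) + 460), -953) + (-239566 - 356122)*(-68130 + z)) = 1/(((-31 + 298)*(8 + 460))*(-953) + (-239566 - 356122)*(-68130 + 244156)) = 1/((267*468)*(-953) - 595688*176026) = 1/(124956*(-953) - 104856575888) = 1/(-119083068 - 104856575888) = 1/(-104975658956) = -1/104975658956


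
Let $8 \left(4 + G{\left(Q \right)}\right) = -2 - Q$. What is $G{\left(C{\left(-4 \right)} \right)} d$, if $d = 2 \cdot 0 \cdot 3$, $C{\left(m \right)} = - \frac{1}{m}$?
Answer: $0$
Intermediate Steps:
$G{\left(Q \right)} = - \frac{17}{4} - \frac{Q}{8}$ ($G{\left(Q \right)} = -4 + \frac{-2 - Q}{8} = -4 - \left(\frac{1}{4} + \frac{Q}{8}\right) = - \frac{17}{4} - \frac{Q}{8}$)
$d = 0$ ($d = 0 \cdot 3 = 0$)
$G{\left(C{\left(-4 \right)} \right)} d = \left(- \frac{17}{4} - \frac{\left(-1\right) \frac{1}{-4}}{8}\right) 0 = \left(- \frac{17}{4} - \frac{\left(-1\right) \left(- \frac{1}{4}\right)}{8}\right) 0 = \left(- \frac{17}{4} - \frac{1}{32}\right) 0 = \left(- \frac{137}{32}\right) 0 = 0$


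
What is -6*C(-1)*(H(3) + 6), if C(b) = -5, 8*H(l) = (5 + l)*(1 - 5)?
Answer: 60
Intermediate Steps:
H(l) = -5/2 - l/2 (H(l) = ((5 + l)*(1 - 5))/8 = ((5 + l)*(-4))/8 = (-20 - 4*l)/8 = -5/2 - l/2)
-6*C(-1)*(H(3) + 6) = -(-30)*((-5/2 - ½*3) + 6) = -(-30)*((-5/2 - 3/2) + 6) = -(-30)*(-4 + 6) = -(-30)*2 = -6*(-10) = 60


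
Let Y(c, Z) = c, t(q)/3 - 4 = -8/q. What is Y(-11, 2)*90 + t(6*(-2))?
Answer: -976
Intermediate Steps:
t(q) = 12 - 24/q (t(q) = 12 + 3*(-8/q) = 12 - 24/q)
Y(-11, 2)*90 + t(6*(-2)) = -11*90 + (12 - 24/(6*(-2))) = -990 + (12 - 24/(-12)) = -990 + (12 - 24*(-1/12)) = -990 + (12 + 2) = -990 + 14 = -976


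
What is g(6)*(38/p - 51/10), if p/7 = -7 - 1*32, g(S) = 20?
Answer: -28606/273 ≈ -104.78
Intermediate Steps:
p = -273 (p = 7*(-7 - 1*32) = 7*(-7 - 32) = 7*(-39) = -273)
g(6)*(38/p - 51/10) = 20*(38/(-273) - 51/10) = 20*(38*(-1/273) - 51*⅒) = 20*(-38/273 - 51/10) = 20*(-14303/2730) = -28606/273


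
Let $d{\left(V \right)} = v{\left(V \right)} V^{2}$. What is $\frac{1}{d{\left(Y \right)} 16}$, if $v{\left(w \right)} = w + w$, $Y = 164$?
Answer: $\frac{1}{141150208} \approx 7.0847 \cdot 10^{-9}$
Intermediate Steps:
$v{\left(w \right)} = 2 w$
$d{\left(V \right)} = 2 V^{3}$ ($d{\left(V \right)} = 2 V V^{2} = 2 V^{3}$)
$\frac{1}{d{\left(Y \right)} 16} = \frac{1}{2 \cdot 164^{3} \cdot 16} = \frac{1}{2 \cdot 4410944 \cdot 16} = \frac{1}{8821888 \cdot 16} = \frac{1}{141150208}$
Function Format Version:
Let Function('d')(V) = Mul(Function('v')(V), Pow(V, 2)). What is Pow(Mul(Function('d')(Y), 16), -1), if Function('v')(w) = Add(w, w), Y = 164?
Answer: Rational(1, 141150208) ≈ 7.0847e-9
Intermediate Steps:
Function('v')(w) = Mul(2, w)
Function('d')(V) = Mul(2, Pow(V, 3)) (Function('d')(V) = Mul(Mul(2, V), Pow(V, 2)) = Mul(2, Pow(V, 3)))
Pow(Mul(Function('d')(Y), 16), -1) = Pow(Mul(Mul(2, Pow(164, 3)), 16), -1) = Pow(Mul(Mul(2, 4410944), 16), -1) = Pow(Mul(8821888, 16), -1) = Pow(141150208, -1) = Rational(1, 141150208)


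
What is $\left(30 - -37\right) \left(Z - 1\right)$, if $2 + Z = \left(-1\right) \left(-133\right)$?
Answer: $8710$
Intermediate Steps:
$Z = 131$ ($Z = -2 - -133 = -2 + 133 = 131$)
$\left(30 - -37\right) \left(Z - 1\right) = \left(30 - -37\right) \left(131 - 1\right) = \left(30 + 37\right) 130 = 67 \cdot 130 = 8710$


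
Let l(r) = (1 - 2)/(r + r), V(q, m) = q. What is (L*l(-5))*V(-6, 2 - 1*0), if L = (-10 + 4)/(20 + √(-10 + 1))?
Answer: 72/409 - 54*I/2045 ≈ 0.17604 - 0.026406*I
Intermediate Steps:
l(r) = -1/(2*r)
L = -6*(20 - 3*I)/409 (L = -6/(20 + √(-9)) = -6*(20 - 3*I)/409 ≈ -0.2934 + 0.04401*I)
(L*l(-5))*V(-6, 2 - 1*0) = ((-120/409 + 18*I/409)*(-½/(-5)))*(-6) = ((-120/409 + 18*I/409)*(-½*(-⅕)))*(-6) = ((-120/409 + 18*I/409)*(⅒))*(-6) = (-12/409 + 9*I/2045)*(-6) = 72/409 - 54*I/2045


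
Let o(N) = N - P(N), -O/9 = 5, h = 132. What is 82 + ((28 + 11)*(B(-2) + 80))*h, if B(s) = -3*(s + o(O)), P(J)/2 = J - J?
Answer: 1137790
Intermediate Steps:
O = -45 (O = -9*5 = -45)
P(J) = 0 (P(J) = 2*(J - J) = 2*0 = 0)
o(N) = N (o(N) = N - 1*0 = N + 0 = N)
B(s) = 135 - 3*s (B(s) = -3*(s - 45) = -3*(-45 + s) = 135 - 3*s)
82 + ((28 + 11)*(B(-2) + 80))*h = 82 + ((28 + 11)*((135 - 3*(-2)) + 80))*132 = 82 + (39*((135 + 6) + 80))*132 = 82 + (39*(141 + 80))*132 = 82 + (39*221)*132 = 82 + 8619*132 = 82 + 1137708 = 1137790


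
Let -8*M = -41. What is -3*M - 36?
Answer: -411/8 ≈ -51.375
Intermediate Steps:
M = 41/8 (M = -⅛*(-41) = 41/8 ≈ 5.1250)
-3*M - 36 = -3*41/8 - 36 = -123/8 - 36 = -411/8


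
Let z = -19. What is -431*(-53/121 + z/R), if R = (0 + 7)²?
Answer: 2110176/5929 ≈ 355.91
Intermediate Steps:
R = 49 (R = 7² = 49)
-431*(-53/121 + z/R) = -431*(-53/121 - 19/49) = -431*(-4896/5929) = 2110176/5929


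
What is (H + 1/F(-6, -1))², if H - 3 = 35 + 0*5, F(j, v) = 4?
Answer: 23409/16 ≈ 1463.1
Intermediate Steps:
H = 38 (H = 3 + (35 + 0*5) = 3 + (35 + 0) = 3 + 35 = 38)
(H + 1/F(-6, -1))² = (38 + 1/4)² = (38 + ¼)² = (153/4)² = 23409/16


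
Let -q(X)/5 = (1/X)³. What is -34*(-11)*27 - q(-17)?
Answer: 49611469/4913 ≈ 10098.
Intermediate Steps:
q(X) = -5/X³
-34*(-11)*27 - q(-17) = -34*(-11)*27 - (-5)/(-17)³ = 374*27 - (-5)*(-1)/4913 = 10098 - 1*5/4913 = 10098 - 5/4913 = 49611469/4913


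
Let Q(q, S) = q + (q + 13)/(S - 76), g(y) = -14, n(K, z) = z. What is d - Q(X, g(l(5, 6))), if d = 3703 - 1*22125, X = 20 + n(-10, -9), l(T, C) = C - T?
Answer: -276491/15 ≈ -18433.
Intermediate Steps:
X = 11 (X = 20 - 9 = 11)
d = -18422 (d = 3703 - 22125 = -18422)
Q(q, S) = q + (13 + q)/(-76 + S)
d - Q(X, g(l(5, 6))) = -18422 - (13 - 75*11 - 14*11)/(-76 - 14) = -18422 - (13 - 825 - 154)/(-90) = -18422 - (-1)*(-966)/90 = -18422 - 1*161/15 = -18422 - 161/15 = -276491/15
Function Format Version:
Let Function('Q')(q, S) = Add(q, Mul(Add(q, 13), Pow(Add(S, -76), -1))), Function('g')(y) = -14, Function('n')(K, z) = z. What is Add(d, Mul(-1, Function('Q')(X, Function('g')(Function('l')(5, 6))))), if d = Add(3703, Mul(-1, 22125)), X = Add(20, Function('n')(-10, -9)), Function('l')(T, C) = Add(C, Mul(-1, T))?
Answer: Rational(-276491, 15) ≈ -18433.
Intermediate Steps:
X = 11 (X = Add(20, -9) = 11)
d = -18422 (d = Add(3703, -22125) = -18422)
Function('Q')(q, S) = Add(q, Mul(Pow(Add(-76, S), -1), Add(13, q))) (Function('Q')(q, S) = Add(q, Mul(Add(13, q), Pow(Add(-76, S), -1))) = Add(q, Mul(Pow(Add(-76, S), -1), Add(13, q))))
Add(d, Mul(-1, Function('Q')(X, Function('g')(Function('l')(5, 6))))) = Add(-18422, Mul(-1, Mul(Pow(Add(-76, -14), -1), Add(13, Mul(-75, 11), Mul(-14, 11))))) = Add(-18422, Mul(-1, Mul(Pow(-90, -1), Add(13, -825, -154)))) = Add(-18422, Mul(-1, Mul(Rational(-1, 90), -966))) = Add(-18422, Mul(-1, Rational(161, 15))) = Add(-18422, Rational(-161, 15)) = Rational(-276491, 15)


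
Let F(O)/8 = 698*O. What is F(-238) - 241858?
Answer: -1570850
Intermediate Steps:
F(O) = 5584*O (F(O) = 8*(698*O) = 5584*O)
F(-238) - 241858 = 5584*(-238) - 241858 = -1328992 - 241858 = -1570850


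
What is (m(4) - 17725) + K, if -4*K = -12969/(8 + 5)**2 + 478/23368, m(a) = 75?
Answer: -139254988195/7898384 ≈ -17631.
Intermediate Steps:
K = 151489405/7898384 (K = -(-12969/(8 + 5)**2 + 478/23368)/4 = -(-12969/(13**2) + 478*(1/23368))/4 = -(-12969/169 + 239/11684)/4 = -1/4*(-151489405/1974596) = 151489405/7898384 ≈ 19.180)
(m(4) - 17725) + K = (75 - 17725) + 151489405/7898384 = -17650 + 151489405/7898384 = -139254988195/7898384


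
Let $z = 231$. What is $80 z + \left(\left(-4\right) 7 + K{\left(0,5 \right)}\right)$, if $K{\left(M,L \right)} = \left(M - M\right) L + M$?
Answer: $18452$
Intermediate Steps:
$K{\left(M,L \right)} = M$ ($K{\left(M,L \right)} = 0 L + M = 0 + M = M$)
$80 z + \left(\left(-4\right) 7 + K{\left(0,5 \right)}\right) = 80 \cdot 231 + \left(\left(-4\right) 7 + 0\right) = 18480 + \left(-28 + 0\right) = 18480 - 28 = 18452$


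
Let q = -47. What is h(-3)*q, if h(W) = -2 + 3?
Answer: -47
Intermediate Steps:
h(W) = 1
h(-3)*q = 1*(-47) = -47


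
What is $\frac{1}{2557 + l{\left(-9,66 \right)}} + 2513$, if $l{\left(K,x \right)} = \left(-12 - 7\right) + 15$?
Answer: $\frac{6415690}{2553} \approx 2513.0$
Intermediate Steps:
$l{\left(K,x \right)} = -4$ ($l{\left(K,x \right)} = -19 + 15 = -4$)
$\frac{1}{2557 + l{\left(-9,66 \right)}} + 2513 = \frac{1}{2557 - 4} + 2513 = \frac{1}{2553} + 2513 = \frac{6415690}{2553}$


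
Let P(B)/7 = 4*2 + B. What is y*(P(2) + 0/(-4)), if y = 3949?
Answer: 276430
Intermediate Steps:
P(B) = 56 + 7*B (P(B) = 7*(4*2 + B) = 7*(8 + B) = 56 + 7*B)
y*(P(2) + 0/(-4)) = 3949*((56 + 7*2) + 0/(-4)) = 3949*((56 + 14) + 0*(-¼)) = 3949*(70 + 0) = 3949*70 = 276430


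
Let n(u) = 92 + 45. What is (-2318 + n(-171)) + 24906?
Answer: 22725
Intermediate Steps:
n(u) = 137
(-2318 + n(-171)) + 24906 = (-2318 + 137) + 24906 = -2181 + 24906 = 22725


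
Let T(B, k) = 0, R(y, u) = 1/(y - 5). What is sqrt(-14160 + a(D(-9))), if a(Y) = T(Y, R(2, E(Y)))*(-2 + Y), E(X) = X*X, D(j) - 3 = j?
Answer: 4*I*sqrt(885) ≈ 119.0*I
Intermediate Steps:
D(j) = 3 + j
E(X) = X**2
R(y, u) = 1/(-5 + y)
a(Y) = 0 (a(Y) = 0*(-2 + Y) = 0)
sqrt(-14160 + a(D(-9))) = sqrt(-14160 + 0) = sqrt(-14160) = 4*I*sqrt(885)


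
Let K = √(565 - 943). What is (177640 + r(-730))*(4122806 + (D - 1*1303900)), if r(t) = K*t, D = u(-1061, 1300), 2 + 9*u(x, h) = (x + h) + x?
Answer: 4506607781200/9 - 18519610900*I*√42/3 ≈ 5.0073e+11 - 4.0007e+10*I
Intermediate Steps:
u(x, h) = -2/9 + h/9 + 2*x/9 (u(x, h) = -2/9 + ((x + h) + x)/9 = -2/9 + ((h + x) + x)/9 = -2/9 + (h + 2*x)/9 = -2/9 + (h/9 + 2*x/9) = -2/9 + h/9 + 2*x/9)
D = -824/9 (D = -2/9 + (⅑)*1300 + (2/9)*(-1061) = -2/9 + 1300/9 - 2122/9 = -824/9 ≈ -91.556)
K = 3*I*√42 (K = √(-378) = 3*I*√42 ≈ 19.442*I)
r(t) = 3*I*t*√42 (r(t) = (3*I*√42)*t = 3*I*t*√42)
(177640 + r(-730))*(4122806 + (D - 1*1303900)) = (177640 + 3*I*(-730)*√42)*(4122806 + (-824/9 - 1*1303900)) = (177640 - 2190*I*√42)*(4122806 + (-824/9 - 1303900)) = (177640 - 2190*I*√42)*(4122806 - 11735924/9) = (177640 - 2190*I*√42)*(25369330/9) = 4506607781200/9 - 18519610900*I*√42/3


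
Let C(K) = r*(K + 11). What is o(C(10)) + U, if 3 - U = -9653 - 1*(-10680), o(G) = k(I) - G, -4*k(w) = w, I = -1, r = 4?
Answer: -4431/4 ≈ -1107.8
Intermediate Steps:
C(K) = 44 + 4*K (C(K) = 4*(K + 11) = 4*(11 + K) = 44 + 4*K)
k(w) = -w/4
o(G) = ¼ - G (o(G) = -¼*(-1) - G = ¼ - G)
U = -1024 (U = 3 - (-9653 - 1*(-10680)) = 3 - (-9653 + 10680) = 3 - 1*1027 = 3 - 1027 = -1024)
o(C(10)) + U = (¼ - (44 + 4*10)) - 1024 = (¼ - (44 + 40)) - 1024 = (¼ - 1*84) - 1024 = (¼ - 84) - 1024 = -335/4 - 1024 = -4431/4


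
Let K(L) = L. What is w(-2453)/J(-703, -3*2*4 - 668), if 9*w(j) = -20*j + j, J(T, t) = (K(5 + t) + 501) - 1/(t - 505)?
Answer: -6198731/222641 ≈ -27.842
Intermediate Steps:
J(T, t) = 506 + t - 1/(-505 + t) (J(T, t) = ((5 + t) + 501) - 1/(t - 505) = (506 + t) - 1/(-505 + t) = 506 + t - 1/(-505 + t))
w(j) = -19*j/9 (w(j) = (-20*j + j)/9 = (-19*j)/9 = -19*j/9)
w(-2453)/J(-703, -3*2*4 - 668) = (-19/9*(-2453))/(((-255531 + (-3*2*4 - 668) + (-3*2*4 - 668)**2)/(-505 + (-3*2*4 - 668)))) = 46607/(9*(((-255531 + (-6*4 - 668) + (-6*4 - 668)**2)/(-505 + (-6*4 - 668))))) = 46607/(9*(((-255531 + (-24 - 668) + (-24 - 668)**2)/(-505 + (-24 - 668))))) = 46607/(9*(((-255531 - 692 + (-692)**2)/(-505 - 692)))) = 46607/(9*(((-255531 - 692 + 478864)/(-1197)))) = 46607/(9*((-1/1197*222641))) = 46607/(9*(-222641/1197)) = (46607/9)*(-1197/222641) = -6198731/222641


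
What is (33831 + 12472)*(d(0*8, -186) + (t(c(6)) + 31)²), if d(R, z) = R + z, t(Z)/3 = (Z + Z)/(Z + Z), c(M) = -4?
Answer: 44913910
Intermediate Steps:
t(Z) = 3 (t(Z) = 3*((Z + Z)/(Z + Z)) = 3*((2*Z)/((2*Z))) = 3*((2*Z)*(1/(2*Z))) = 3*1 = 3)
(33831 + 12472)*(d(0*8, -186) + (t(c(6)) + 31)²) = (33831 + 12472)*((0*8 - 186) + (3 + 31)²) = 46303*((0 - 186) + 34²) = 46303*(-186 + 1156) = 46303*970 = 44913910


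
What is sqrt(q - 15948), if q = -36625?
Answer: I*sqrt(52573) ≈ 229.29*I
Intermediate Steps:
sqrt(q - 15948) = sqrt(-36625 - 15948) = sqrt(-52573) = I*sqrt(52573)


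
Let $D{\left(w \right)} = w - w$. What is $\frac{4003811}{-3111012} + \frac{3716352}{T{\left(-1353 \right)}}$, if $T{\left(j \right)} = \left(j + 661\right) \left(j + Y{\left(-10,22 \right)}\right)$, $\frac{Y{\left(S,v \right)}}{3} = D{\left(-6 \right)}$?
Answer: $\frac{651078626699}{242730489276} \approx 2.6823$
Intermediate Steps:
$D{\left(w \right)} = 0$
$Y{\left(S,v \right)} = 0$ ($Y{\left(S,v \right)} = 3 \cdot 0 = 0$)
$T{\left(j \right)} = j \left(661 + j\right)$ ($T{\left(j \right)} = \left(j + 661\right) \left(j + 0\right) = \left(661 + j\right) j = j \left(661 + j\right)$)
$\frac{4003811}{-3111012} + \frac{3716352}{T{\left(-1353 \right)}} = \frac{4003811}{-3111012} + \frac{3716352}{\left(-1353\right) \left(661 - 1353\right)} = 4003811 \left(- \frac{1}{3111012}\right) + \frac{3716352}{\left(-1353\right) \left(-692\right)} = - \frac{4003811}{3111012} + \frac{3716352}{936276} = - \frac{4003811}{3111012} + 3716352 \cdot \frac{1}{936276} = - \frac{4003811}{3111012} + \frac{309696}{78023} = \frac{651078626699}{242730489276}$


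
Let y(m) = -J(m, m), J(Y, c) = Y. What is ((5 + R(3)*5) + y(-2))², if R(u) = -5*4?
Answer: 8649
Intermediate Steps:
R(u) = -20
y(m) = -m
((5 + R(3)*5) + y(-2))² = ((5 - 20*5) - 1*(-2))² = ((5 - 100) + 2)² = (-95 + 2)² = (-93)² = 8649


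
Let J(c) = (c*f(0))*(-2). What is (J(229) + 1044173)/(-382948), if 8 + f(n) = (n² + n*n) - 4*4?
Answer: -1055165/382948 ≈ -2.7554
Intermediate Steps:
f(n) = -24 + 2*n² (f(n) = -8 + ((n² + n*n) - 4*4) = -8 + ((n² + n²) - 16) = -8 + (2*n² - 16) = -8 + (-16 + 2*n²) = -24 + 2*n²)
J(c) = 48*c (J(c) = (c*(-24 + 2*0²))*(-2) = (c*(-24 + 2*0))*(-2) = (c*(-24 + 0))*(-2) = (c*(-24))*(-2) = -24*c*(-2) = 48*c)
(J(229) + 1044173)/(-382948) = (48*229 + 1044173)/(-382948) = (10992 + 1044173)*(-1/382948) = 1055165*(-1/382948) = -1055165/382948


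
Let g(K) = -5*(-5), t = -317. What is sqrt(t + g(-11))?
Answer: 2*I*sqrt(73) ≈ 17.088*I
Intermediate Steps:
g(K) = 25
sqrt(t + g(-11)) = sqrt(-317 + 25) = sqrt(-292) = 2*I*sqrt(73)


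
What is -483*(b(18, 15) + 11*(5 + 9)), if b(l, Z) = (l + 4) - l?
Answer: -76314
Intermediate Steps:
b(l, Z) = 4 (b(l, Z) = (4 + l) - l = 4)
-483*(b(18, 15) + 11*(5 + 9)) = -483*(4 + 11*(5 + 9)) = -483*(4 + 11*14) = -483*(4 + 154) = -483*158 = -76314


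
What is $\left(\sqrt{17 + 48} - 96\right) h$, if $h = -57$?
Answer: $5472 - 57 \sqrt{65} \approx 5012.5$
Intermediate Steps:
$\left(\sqrt{17 + 48} - 96\right) h = \left(\sqrt{17 + 48} - 96\right) \left(-57\right) = \left(\sqrt{65} - 96\right) \left(-57\right) = \left(-96 + \sqrt{65}\right) \left(-57\right) = 5472 - 57 \sqrt{65}$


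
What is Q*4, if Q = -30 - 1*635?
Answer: -2660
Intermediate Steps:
Q = -665 (Q = -30 - 635 = -665)
Q*4 = -665*4 = -2660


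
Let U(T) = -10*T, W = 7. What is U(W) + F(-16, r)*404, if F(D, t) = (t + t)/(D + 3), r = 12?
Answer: -10606/13 ≈ -815.85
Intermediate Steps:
F(D, t) = 2*t/(3 + D) (F(D, t) = (2*t)/(3 + D) = 2*t/(3 + D))
U(W) + F(-16, r)*404 = -10*7 + (2*12/(3 - 16))*404 = -70 + (2*12/(-13))*404 = -70 + (2*12*(-1/13))*404 = -70 - 24/13*404 = -70 - 9696/13 = -10606/13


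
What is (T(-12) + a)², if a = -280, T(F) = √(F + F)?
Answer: 78376 - 1120*I*√6 ≈ 78376.0 - 2743.4*I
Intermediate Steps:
T(F) = √2*√F (T(F) = √(2*F) = √2*√F)
(T(-12) + a)² = (√2*√(-12) - 280)² = (√2*(2*I*√3) - 280)² = (2*I*√6 - 280)² = (-280 + 2*I*√6)²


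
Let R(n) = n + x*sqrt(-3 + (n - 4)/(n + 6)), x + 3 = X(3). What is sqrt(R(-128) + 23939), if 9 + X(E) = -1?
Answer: sqrt(88600731 - 2379*I*sqrt(793))/61 ≈ 154.31 - 0.058338*I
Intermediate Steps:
X(E) = -10 (X(E) = -9 - 1 = -10)
x = -13 (x = -3 - 10 = -13)
R(n) = n - 13*sqrt(-3 + (-4 + n)/(6 + n)) (R(n) = n - 13*sqrt(-3 + (n - 4)/(n + 6)) = n - 13*sqrt(-3 + (-4 + n)/(6 + n)))
sqrt(R(-128) + 23939) = sqrt((-128 - 13*sqrt(2)*sqrt((-11 - 1*(-128))/(6 - 128))) + 23939) = sqrt((-128 - 13*sqrt(2)*sqrt((-11 + 128)/(-122))) + 23939) = sqrt((-128 - 13*sqrt(2)*sqrt(-1/122*117)) + 23939) = sqrt((-128 - 13*sqrt(2)*sqrt(-117/122)) + 23939) = sqrt((-128 - 13*sqrt(2)*3*I*sqrt(1586)/122) + 23939) = sqrt((-128 - 39*I*sqrt(793)/61) + 23939) = sqrt(23811 - 39*I*sqrt(793)/61)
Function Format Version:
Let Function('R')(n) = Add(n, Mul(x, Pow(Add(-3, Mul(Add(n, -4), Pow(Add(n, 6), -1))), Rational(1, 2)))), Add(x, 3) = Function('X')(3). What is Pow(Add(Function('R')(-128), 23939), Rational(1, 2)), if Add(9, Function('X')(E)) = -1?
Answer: Mul(Rational(1, 61), Pow(Add(88600731, Mul(-2379, I, Pow(793, Rational(1, 2)))), Rational(1, 2))) ≈ Add(154.31, Mul(-0.058338, I))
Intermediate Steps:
Function('X')(E) = -10 (Function('X')(E) = Add(-9, -1) = -10)
x = -13 (x = Add(-3, -10) = -13)
Function('R')(n) = Add(n, Mul(-13, Pow(Add(-3, Mul(Pow(Add(6, n), -1), Add(-4, n))), Rational(1, 2)))) (Function('R')(n) = Add(n, Mul(-13, Pow(Add(-3, Mul(Add(n, -4), Pow(Add(n, 6), -1))), Rational(1, 2)))) = Add(n, Mul(-13, Pow(Add(-3, Mul(Add(-4, n), Pow(Add(6, n), -1))), Rational(1, 2)))) = Add(n, Mul(-13, Pow(Add(-3, Mul(Pow(Add(6, n), -1), Add(-4, n))), Rational(1, 2)))))
Pow(Add(Function('R')(-128), 23939), Rational(1, 2)) = Pow(Add(Add(-128, Mul(-13, Pow(2, Rational(1, 2)), Pow(Mul(Pow(Add(6, -128), -1), Add(-11, Mul(-1, -128))), Rational(1, 2)))), 23939), Rational(1, 2)) = Pow(Add(Add(-128, Mul(-13, Pow(2, Rational(1, 2)), Pow(Mul(Pow(-122, -1), Add(-11, 128)), Rational(1, 2)))), 23939), Rational(1, 2)) = Pow(Add(Add(-128, Mul(-13, Pow(2, Rational(1, 2)), Pow(Mul(Rational(-1, 122), 117), Rational(1, 2)))), 23939), Rational(1, 2)) = Pow(Add(Add(-128, Mul(-13, Pow(2, Rational(1, 2)), Pow(Rational(-117, 122), Rational(1, 2)))), 23939), Rational(1, 2)) = Pow(Add(Add(-128, Mul(-13, Pow(2, Rational(1, 2)), Mul(Rational(3, 122), I, Pow(1586, Rational(1, 2))))), 23939), Rational(1, 2)) = Pow(Add(Add(-128, Mul(Rational(-39, 61), I, Pow(793, Rational(1, 2)))), 23939), Rational(1, 2)) = Pow(Add(23811, Mul(Rational(-39, 61), I, Pow(793, Rational(1, 2)))), Rational(1, 2))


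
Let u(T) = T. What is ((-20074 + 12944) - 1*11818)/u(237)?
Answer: -6316/79 ≈ -79.949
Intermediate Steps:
((-20074 + 12944) - 1*11818)/u(237) = ((-20074 + 12944) - 1*11818)/237 = (-7130 - 11818)*(1/237) = -18948*1/237 = -6316/79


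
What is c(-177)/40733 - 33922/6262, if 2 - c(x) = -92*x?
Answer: -105978765/18219289 ≈ -5.8168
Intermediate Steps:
c(x) = 2 + 92*x (c(x) = 2 - (-92)*x = 2 + 92*x)
c(-177)/40733 - 33922/6262 = (2 + 92*(-177))/40733 - 33922/6262 = (2 - 16284)*(1/40733) - 33922*1/6262 = -16282*1/40733 - 16961/3131 = -2326/5819 - 16961/3131 = -105978765/18219289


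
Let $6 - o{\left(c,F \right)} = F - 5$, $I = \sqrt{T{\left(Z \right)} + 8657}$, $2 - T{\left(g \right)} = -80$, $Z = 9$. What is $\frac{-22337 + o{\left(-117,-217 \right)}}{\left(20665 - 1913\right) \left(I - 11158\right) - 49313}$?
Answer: $\frac{4627062808061}{43796773691141185} + \frac{1243763904 \sqrt{971}}{43796773691141185} \approx 0.00010653$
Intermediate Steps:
$T{\left(g \right)} = 82$ ($T{\left(g \right)} = 2 - -80 = 2 + 80 = 82$)
$I = 3 \sqrt{971}$ ($I = \sqrt{82 + 8657} = \sqrt{8739} = 3 \sqrt{971} \approx 93.483$)
$o{\left(c,F \right)} = 11 - F$ ($o{\left(c,F \right)} = 6 - \left(F - 5\right) = 6 - \left(-5 + F\right) = 11 - F$)
$\frac{-22337 + o{\left(-117,-217 \right)}}{\left(20665 - 1913\right) \left(I - 11158\right) - 49313} = \frac{-22337 + \left(11 - -217\right)}{\left(20665 - 1913\right) \left(3 \sqrt{971} - 11158\right) - 49313} = \frac{-22337 + \left(11 + 217\right)}{18752 \left(-11158 + 3 \sqrt{971}\right) - 49313} = \frac{-22337 + 228}{\left(-209234816 + 56256 \sqrt{971}\right) - 49313} = - \frac{22109}{-209284129 + 56256 \sqrt{971}}$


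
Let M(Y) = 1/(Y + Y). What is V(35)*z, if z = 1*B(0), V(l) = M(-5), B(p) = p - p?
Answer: 0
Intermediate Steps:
B(p) = 0
M(Y) = 1/(2*Y)
V(l) = -1/10 (V(l) = (1/2)/(-5) = (1/2)*(-1/5) = -1/10)
z = 0 (z = 1*0 = 0)
V(35)*z = -1/10*0 = 0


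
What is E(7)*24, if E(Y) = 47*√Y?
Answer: 1128*√7 ≈ 2984.4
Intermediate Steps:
E(7)*24 = (47*√7)*24 = 1128*√7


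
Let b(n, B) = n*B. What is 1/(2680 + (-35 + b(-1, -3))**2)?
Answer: 1/3704 ≈ 0.00026998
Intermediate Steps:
b(n, B) = B*n
1/(2680 + (-35 + b(-1, -3))**2) = 1/(2680 + (-35 - 3*(-1))**2) = 1/(2680 + (-35 + 3)**2) = 1/(2680 + (-32)**2) = 1/(2680 + 1024) = 1/3704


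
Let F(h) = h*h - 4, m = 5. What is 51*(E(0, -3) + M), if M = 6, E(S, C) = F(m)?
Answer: 1377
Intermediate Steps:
F(h) = -4 + h**2 (F(h) = h**2 - 4 = -4 + h**2)
E(S, C) = 21 (E(S, C) = -4 + 5**2 = -4 + 25 = 21)
51*(E(0, -3) + M) = 51*(21 + 6) = 51*27 = 1377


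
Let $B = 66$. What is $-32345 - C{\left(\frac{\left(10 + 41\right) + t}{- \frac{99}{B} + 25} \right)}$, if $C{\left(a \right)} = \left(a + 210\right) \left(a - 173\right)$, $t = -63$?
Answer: $\frac{8844025}{2209} \approx 4003.6$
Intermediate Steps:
$C{\left(a \right)} = \left(-173 + a\right) \left(210 + a\right)$ ($C{\left(a \right)} = \left(210 + a\right) \left(-173 + a\right) = \left(-173 + a\right) \left(210 + a\right)$)
$-32345 - C{\left(\frac{\left(10 + 41\right) + t}{- \frac{99}{B} + 25} \right)} = -32345 - \left(-36330 + \left(\frac{\left(10 + 41\right) - 63}{- \frac{99}{66} + 25}\right)^{2} + 37 \frac{\left(10 + 41\right) - 63}{- \frac{99}{66} + 25}\right) = -32345 - \left(-36330 + \left(\frac{51 - 63}{\left(-99\right) \frac{1}{66} + 25}\right)^{2} + 37 \frac{51 - 63}{\left(-99\right) \frac{1}{66} + 25}\right) = -32345 - \left(-36330 + \left(- \frac{12}{- \frac{3}{2} + 25}\right)^{2} + 37 \left(- \frac{12}{- \frac{3}{2} + 25}\right)\right) = -32345 - \left(-36330 + \left(- \frac{12}{\frac{47}{2}}\right)^{2} + 37 \left(- \frac{12}{\frac{47}{2}}\right)\right) = -32345 - \left(-36330 + \left(\left(-12\right) \frac{2}{47}\right)^{2} + 37 \left(\left(-12\right) \frac{2}{47}\right)\right) = -32345 - \left(-36330 + \left(- \frac{24}{47}\right)^{2} + 37 \left(- \frac{24}{47}\right)\right) = -32345 - \left(-36330 + \frac{576}{2209} - \frac{888}{47}\right) = -32345 - - \frac{80294130}{2209} = -32345 + \frac{80294130}{2209} = \frac{8844025}{2209}$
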